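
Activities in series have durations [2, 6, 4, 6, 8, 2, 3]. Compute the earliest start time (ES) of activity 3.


Activity 3 starts after activities 1 through 2 complete.
Predecessor durations: [2, 6]
ES = 2 + 6 = 8

8


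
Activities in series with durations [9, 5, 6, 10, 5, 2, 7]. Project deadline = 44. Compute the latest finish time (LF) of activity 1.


LF(activity 1) = deadline - sum of successor durations
Successors: activities 2 through 7 with durations [5, 6, 10, 5, 2, 7]
Sum of successor durations = 35
LF = 44 - 35 = 9

9


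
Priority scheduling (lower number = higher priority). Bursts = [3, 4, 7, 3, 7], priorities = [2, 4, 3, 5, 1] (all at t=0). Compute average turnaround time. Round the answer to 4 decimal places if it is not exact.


Sort by priority (ascending = highest first):
Order: [(1, 7), (2, 3), (3, 7), (4, 4), (5, 3)]
Completion times:
  Priority 1, burst=7, C=7
  Priority 2, burst=3, C=10
  Priority 3, burst=7, C=17
  Priority 4, burst=4, C=21
  Priority 5, burst=3, C=24
Average turnaround = 79/5 = 15.8

15.8


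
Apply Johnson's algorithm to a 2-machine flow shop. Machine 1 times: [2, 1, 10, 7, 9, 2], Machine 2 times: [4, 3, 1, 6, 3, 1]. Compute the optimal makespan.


Apply Johnson's rule:
  Group 1 (a <= b): [(2, 1, 3), (1, 2, 4)]
  Group 2 (a > b): [(4, 7, 6), (5, 9, 3), (3, 10, 1), (6, 2, 1)]
Optimal job order: [2, 1, 4, 5, 3, 6]
Schedule:
  Job 2: M1 done at 1, M2 done at 4
  Job 1: M1 done at 3, M2 done at 8
  Job 4: M1 done at 10, M2 done at 16
  Job 5: M1 done at 19, M2 done at 22
  Job 3: M1 done at 29, M2 done at 30
  Job 6: M1 done at 31, M2 done at 32
Makespan = 32

32


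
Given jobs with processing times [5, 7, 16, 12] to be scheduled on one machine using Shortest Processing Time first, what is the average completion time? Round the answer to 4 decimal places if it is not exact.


Sort jobs by processing time (SPT order): [5, 7, 12, 16]
Compute completion times sequentially:
  Job 1: processing = 5, completes at 5
  Job 2: processing = 7, completes at 12
  Job 3: processing = 12, completes at 24
  Job 4: processing = 16, completes at 40
Sum of completion times = 81
Average completion time = 81/4 = 20.25

20.25


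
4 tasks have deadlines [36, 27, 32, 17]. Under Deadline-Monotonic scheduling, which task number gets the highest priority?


Sort tasks by relative deadline (ascending):
  Task 4: deadline = 17
  Task 2: deadline = 27
  Task 3: deadline = 32
  Task 1: deadline = 36
Priority order (highest first): [4, 2, 3, 1]
Highest priority task = 4

4


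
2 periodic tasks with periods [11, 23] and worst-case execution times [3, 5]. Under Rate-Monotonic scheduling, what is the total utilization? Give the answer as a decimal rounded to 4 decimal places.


Compute individual utilizations (exact fractions):
  Task 1: C/T = 3/11 (approx. 0.2727)
  Task 2: C/T = 5/23 (approx. 0.2174)
Total utilization U = 3/11 + 5/23 = 124/253
Rounded to 4 decimal places: U = 0.4901
RM (Liu & Layland) bound for 2 tasks = 0.828427; compare with U = 124/253 (approx. 0.490119)
U <= bound, so schedulable by RM sufficient condition.

0.4901


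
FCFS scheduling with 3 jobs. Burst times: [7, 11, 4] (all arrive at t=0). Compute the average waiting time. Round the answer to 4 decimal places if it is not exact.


FCFS order (as given): [7, 11, 4]
Waiting times:
  Job 1: wait = 0
  Job 2: wait = 7
  Job 3: wait = 18
Sum of waiting times = 25
Average waiting time = 25/3 = 8.3333

8.3333


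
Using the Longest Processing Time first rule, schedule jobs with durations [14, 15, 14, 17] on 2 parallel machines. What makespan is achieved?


Sort jobs in decreasing order (LPT): [17, 15, 14, 14]
Assign each job to the least loaded machine:
  Machine 1: jobs [17, 14], load = 31
  Machine 2: jobs [15, 14], load = 29
Makespan = max load = 31

31


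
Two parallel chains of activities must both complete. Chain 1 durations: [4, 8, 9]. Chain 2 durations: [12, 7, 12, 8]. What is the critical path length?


Path A total = 4 + 8 + 9 = 21
Path B total = 12 + 7 + 12 + 8 = 39
Critical path = longest path = max(21, 39) = 39

39


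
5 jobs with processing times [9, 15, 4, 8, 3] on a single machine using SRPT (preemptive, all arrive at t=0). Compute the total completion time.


Since all jobs arrive at t=0, SRPT equals SPT ordering.
SPT order: [3, 4, 8, 9, 15]
Completion times:
  Job 1: p=3, C=3
  Job 2: p=4, C=7
  Job 3: p=8, C=15
  Job 4: p=9, C=24
  Job 5: p=15, C=39
Total completion time = 3 + 7 + 15 + 24 + 39 = 88

88


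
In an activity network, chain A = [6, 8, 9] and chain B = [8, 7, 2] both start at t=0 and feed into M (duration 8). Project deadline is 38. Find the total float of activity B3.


Forward pass: ES(B3) = sum of predecessors on chain B = 15
EF = ES + duration = 15 + 2 = 17
Backward pass: LF(M) = deadline = 38; LS(M) = 38 - 8 = 30
LF(B3) = LS(M) - sum(successors on chain B) = 30 - 0 = 30
LS = LF - duration = 30 - 2 = 28
Total float = LS - ES = 28 - 15 = 13

13


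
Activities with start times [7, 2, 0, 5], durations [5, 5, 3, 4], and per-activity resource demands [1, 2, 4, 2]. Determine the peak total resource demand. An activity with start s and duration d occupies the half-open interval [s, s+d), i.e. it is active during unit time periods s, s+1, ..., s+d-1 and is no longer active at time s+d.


Each activity i is active on [start_i, start_i + duration_i).
Compute total resource usage per time slot:
  t=0: active resources = [4], total = 4
  t=1: active resources = [4], total = 4
  t=2: active resources = [2, 4], total = 6
  t=3: active resources = [2], total = 2
  t=4: active resources = [2], total = 2
  t=5: active resources = [2, 2], total = 4
  t=6: active resources = [2, 2], total = 4
  t=7: active resources = [1, 2], total = 3
  t=8: active resources = [1, 2], total = 3
  t=9: active resources = [1], total = 1
  t=10: active resources = [1], total = 1
  t=11: active resources = [1], total = 1
Peak resource demand = 6

6


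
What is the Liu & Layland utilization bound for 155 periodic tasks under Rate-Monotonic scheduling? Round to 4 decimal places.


Compute 2^(1/155) = 1.0044819312
Subtract 1: 1.0044819312 - 1 = 0.0044819312
Multiply by n: 155 * 0.0044819312 = 0.6946993360
Round to 4 dp: 0.6947

0.6947


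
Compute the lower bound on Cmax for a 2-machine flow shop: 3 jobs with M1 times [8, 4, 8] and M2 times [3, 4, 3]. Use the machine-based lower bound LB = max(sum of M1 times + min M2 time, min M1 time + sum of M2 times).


LB1 = sum(M1 times) + min(M2 times) = 20 + 3 = 23
LB2 = min(M1 times) + sum(M2 times) = 4 + 10 = 14
Lower bound = max(LB1, LB2) = max(23, 14) = 23

23


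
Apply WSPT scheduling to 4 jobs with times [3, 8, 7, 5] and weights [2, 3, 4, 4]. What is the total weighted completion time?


Compute p/w ratios and sort ascending (WSPT): [(5, 4), (3, 2), (7, 4), (8, 3)]
Compute weighted completion times:
  Job (p=5,w=4): C=5, w*C=4*5=20
  Job (p=3,w=2): C=8, w*C=2*8=16
  Job (p=7,w=4): C=15, w*C=4*15=60
  Job (p=8,w=3): C=23, w*C=3*23=69
Total weighted completion time = 165

165


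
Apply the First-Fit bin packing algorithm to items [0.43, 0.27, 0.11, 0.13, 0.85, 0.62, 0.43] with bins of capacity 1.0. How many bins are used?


Place items sequentially using First-Fit:
  Item 0.43 -> new Bin 1
  Item 0.27 -> Bin 1 (now 0.7)
  Item 0.11 -> Bin 1 (now 0.81)
  Item 0.13 -> Bin 1 (now 0.94)
  Item 0.85 -> new Bin 2
  Item 0.62 -> new Bin 3
  Item 0.43 -> new Bin 4
Total bins used = 4

4


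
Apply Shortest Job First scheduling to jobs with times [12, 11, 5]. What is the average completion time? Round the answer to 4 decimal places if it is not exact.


SJF order (ascending): [5, 11, 12]
Completion times:
  Job 1: burst=5, C=5
  Job 2: burst=11, C=16
  Job 3: burst=12, C=28
Average completion = 49/3 = 16.3333

16.3333


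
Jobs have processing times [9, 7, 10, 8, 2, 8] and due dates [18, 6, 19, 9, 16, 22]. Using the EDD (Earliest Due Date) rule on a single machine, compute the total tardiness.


Sort by due date (EDD order): [(7, 6), (8, 9), (2, 16), (9, 18), (10, 19), (8, 22)]
Compute completion times and tardiness:
  Job 1: p=7, d=6, C=7, tardiness=max(0,7-6)=1
  Job 2: p=8, d=9, C=15, tardiness=max(0,15-9)=6
  Job 3: p=2, d=16, C=17, tardiness=max(0,17-16)=1
  Job 4: p=9, d=18, C=26, tardiness=max(0,26-18)=8
  Job 5: p=10, d=19, C=36, tardiness=max(0,36-19)=17
  Job 6: p=8, d=22, C=44, tardiness=max(0,44-22)=22
Total tardiness = 55

55


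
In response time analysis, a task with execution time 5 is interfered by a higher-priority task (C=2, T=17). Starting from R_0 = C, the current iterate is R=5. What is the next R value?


R_next = C + ceil(R_prev / T_hp) * C_hp
ceil(5 / 17) = ceil(0.2941) = 1
Interference = 1 * 2 = 2
R_next = 5 + 2 = 7

7


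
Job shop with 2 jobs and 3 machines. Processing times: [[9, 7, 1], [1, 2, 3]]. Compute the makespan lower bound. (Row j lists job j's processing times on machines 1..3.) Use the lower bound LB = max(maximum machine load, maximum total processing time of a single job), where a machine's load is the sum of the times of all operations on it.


Machine loads:
  Machine 1: 9 + 1 = 10
  Machine 2: 7 + 2 = 9
  Machine 3: 1 + 3 = 4
Max machine load = 10
Job totals:
  Job 1: 17
  Job 2: 6
Max job total = 17
Lower bound = max(10, 17) = 17

17


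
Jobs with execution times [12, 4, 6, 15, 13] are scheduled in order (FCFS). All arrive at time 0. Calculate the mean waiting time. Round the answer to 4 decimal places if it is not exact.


FCFS order (as given): [12, 4, 6, 15, 13]
Waiting times:
  Job 1: wait = 0
  Job 2: wait = 12
  Job 3: wait = 16
  Job 4: wait = 22
  Job 5: wait = 37
Sum of waiting times = 87
Average waiting time = 87/5 = 17.4

17.4


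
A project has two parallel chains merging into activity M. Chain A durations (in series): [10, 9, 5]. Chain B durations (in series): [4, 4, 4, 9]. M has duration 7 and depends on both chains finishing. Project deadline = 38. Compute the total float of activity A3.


Forward pass: ES(A3) = sum of predecessors on chain A = 19
EF = ES + duration = 19 + 5 = 24
Backward pass: LF(M) = deadline = 38; LS(M) = 38 - 7 = 31
LF(A3) = LS(M) - sum(successors on chain A) = 31 - 0 = 31
LS = LF - duration = 31 - 5 = 26
Total float = LS - ES = 26 - 19 = 7

7


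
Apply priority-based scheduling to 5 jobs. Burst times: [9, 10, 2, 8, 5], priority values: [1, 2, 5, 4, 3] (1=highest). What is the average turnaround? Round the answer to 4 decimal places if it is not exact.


Sort by priority (ascending = highest first):
Order: [(1, 9), (2, 10), (3, 5), (4, 8), (5, 2)]
Completion times:
  Priority 1, burst=9, C=9
  Priority 2, burst=10, C=19
  Priority 3, burst=5, C=24
  Priority 4, burst=8, C=32
  Priority 5, burst=2, C=34
Average turnaround = 118/5 = 23.6

23.6


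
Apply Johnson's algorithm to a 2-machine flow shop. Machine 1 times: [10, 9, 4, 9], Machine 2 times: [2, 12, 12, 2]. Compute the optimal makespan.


Apply Johnson's rule:
  Group 1 (a <= b): [(3, 4, 12), (2, 9, 12)]
  Group 2 (a > b): [(1, 10, 2), (4, 9, 2)]
Optimal job order: [3, 2, 1, 4]
Schedule:
  Job 3: M1 done at 4, M2 done at 16
  Job 2: M1 done at 13, M2 done at 28
  Job 1: M1 done at 23, M2 done at 30
  Job 4: M1 done at 32, M2 done at 34
Makespan = 34

34


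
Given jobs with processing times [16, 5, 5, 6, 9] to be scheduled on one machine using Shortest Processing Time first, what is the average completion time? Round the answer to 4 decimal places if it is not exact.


Sort jobs by processing time (SPT order): [5, 5, 6, 9, 16]
Compute completion times sequentially:
  Job 1: processing = 5, completes at 5
  Job 2: processing = 5, completes at 10
  Job 3: processing = 6, completes at 16
  Job 4: processing = 9, completes at 25
  Job 5: processing = 16, completes at 41
Sum of completion times = 97
Average completion time = 97/5 = 19.4

19.4


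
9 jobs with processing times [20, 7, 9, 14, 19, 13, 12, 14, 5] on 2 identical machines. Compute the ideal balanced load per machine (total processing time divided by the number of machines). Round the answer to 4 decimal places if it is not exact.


Total processing time = 20 + 7 + 9 + 14 + 19 + 13 + 12 + 14 + 5 = 113
Number of machines = 2
Ideal balanced load = 113 / 2 = 56.5

56.5


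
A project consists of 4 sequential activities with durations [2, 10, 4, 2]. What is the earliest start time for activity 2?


Activity 2 starts after activities 1 through 1 complete.
Predecessor durations: [2]
ES = 2 = 2

2


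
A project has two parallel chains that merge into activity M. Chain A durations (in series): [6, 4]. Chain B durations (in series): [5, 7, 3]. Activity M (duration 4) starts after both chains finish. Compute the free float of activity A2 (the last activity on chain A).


ES(A2) = sum of predecessors on chain A = 6
EF(A2) = ES + duration = 6 + 4 = 10
Successor of A2 is M. ES(M) = max(sum(A), sum(B)) = max(10, 15) = 15
Free float = ES(successor) - EF(current) = 15 - 10 = 5

5


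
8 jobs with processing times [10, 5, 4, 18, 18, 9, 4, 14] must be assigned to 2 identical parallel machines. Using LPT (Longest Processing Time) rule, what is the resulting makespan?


Sort jobs in decreasing order (LPT): [18, 18, 14, 10, 9, 5, 4, 4]
Assign each job to the least loaded machine:
  Machine 1: jobs [18, 14, 5, 4], load = 41
  Machine 2: jobs [18, 10, 9, 4], load = 41
Makespan = max load = 41

41


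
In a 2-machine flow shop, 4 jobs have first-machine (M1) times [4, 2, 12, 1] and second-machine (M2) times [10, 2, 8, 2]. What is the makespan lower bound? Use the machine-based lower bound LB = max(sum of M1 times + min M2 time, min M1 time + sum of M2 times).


LB1 = sum(M1 times) + min(M2 times) = 19 + 2 = 21
LB2 = min(M1 times) + sum(M2 times) = 1 + 22 = 23
Lower bound = max(LB1, LB2) = max(21, 23) = 23

23


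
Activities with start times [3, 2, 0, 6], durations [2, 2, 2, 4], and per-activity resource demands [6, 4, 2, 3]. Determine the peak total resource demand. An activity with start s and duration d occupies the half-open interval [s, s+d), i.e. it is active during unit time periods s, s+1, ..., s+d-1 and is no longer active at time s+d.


Each activity i is active on [start_i, start_i + duration_i).
Compute total resource usage per time slot:
  t=0: active resources = [2], total = 2
  t=1: active resources = [2], total = 2
  t=2: active resources = [4], total = 4
  t=3: active resources = [6, 4], total = 10
  t=4: active resources = [6], total = 6
  t=5: active resources = [], total = 0
  t=6: active resources = [3], total = 3
  t=7: active resources = [3], total = 3
  t=8: active resources = [3], total = 3
  t=9: active resources = [3], total = 3
Peak resource demand = 10

10


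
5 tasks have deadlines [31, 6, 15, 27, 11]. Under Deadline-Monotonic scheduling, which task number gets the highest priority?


Sort tasks by relative deadline (ascending):
  Task 2: deadline = 6
  Task 5: deadline = 11
  Task 3: deadline = 15
  Task 4: deadline = 27
  Task 1: deadline = 31
Priority order (highest first): [2, 5, 3, 4, 1]
Highest priority task = 2

2


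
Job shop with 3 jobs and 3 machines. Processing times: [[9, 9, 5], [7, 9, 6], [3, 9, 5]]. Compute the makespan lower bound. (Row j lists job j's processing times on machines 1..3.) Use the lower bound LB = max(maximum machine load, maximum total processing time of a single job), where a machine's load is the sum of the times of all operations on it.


Machine loads:
  Machine 1: 9 + 7 + 3 = 19
  Machine 2: 9 + 9 + 9 = 27
  Machine 3: 5 + 6 + 5 = 16
Max machine load = 27
Job totals:
  Job 1: 23
  Job 2: 22
  Job 3: 17
Max job total = 23
Lower bound = max(27, 23) = 27

27


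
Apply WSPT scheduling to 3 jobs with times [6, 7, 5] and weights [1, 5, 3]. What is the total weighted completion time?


Compute p/w ratios and sort ascending (WSPT): [(7, 5), (5, 3), (6, 1)]
Compute weighted completion times:
  Job (p=7,w=5): C=7, w*C=5*7=35
  Job (p=5,w=3): C=12, w*C=3*12=36
  Job (p=6,w=1): C=18, w*C=1*18=18
Total weighted completion time = 89

89


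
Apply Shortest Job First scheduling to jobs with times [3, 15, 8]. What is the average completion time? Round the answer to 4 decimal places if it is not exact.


SJF order (ascending): [3, 8, 15]
Completion times:
  Job 1: burst=3, C=3
  Job 2: burst=8, C=11
  Job 3: burst=15, C=26
Average completion = 40/3 = 13.3333

13.3333


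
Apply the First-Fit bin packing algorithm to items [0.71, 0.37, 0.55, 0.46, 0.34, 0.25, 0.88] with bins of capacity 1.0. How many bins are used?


Place items sequentially using First-Fit:
  Item 0.71 -> new Bin 1
  Item 0.37 -> new Bin 2
  Item 0.55 -> Bin 2 (now 0.92)
  Item 0.46 -> new Bin 3
  Item 0.34 -> Bin 3 (now 0.8)
  Item 0.25 -> Bin 1 (now 0.96)
  Item 0.88 -> new Bin 4
Total bins used = 4

4


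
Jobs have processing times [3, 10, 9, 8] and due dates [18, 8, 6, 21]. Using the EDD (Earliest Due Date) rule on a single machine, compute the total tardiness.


Sort by due date (EDD order): [(9, 6), (10, 8), (3, 18), (8, 21)]
Compute completion times and tardiness:
  Job 1: p=9, d=6, C=9, tardiness=max(0,9-6)=3
  Job 2: p=10, d=8, C=19, tardiness=max(0,19-8)=11
  Job 3: p=3, d=18, C=22, tardiness=max(0,22-18)=4
  Job 4: p=8, d=21, C=30, tardiness=max(0,30-21)=9
Total tardiness = 27

27


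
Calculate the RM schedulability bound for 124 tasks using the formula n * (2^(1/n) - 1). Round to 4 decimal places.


Compute 2^(1/124) = 1.0056055492
Subtract 1: 1.0056055492 - 1 = 0.0056055492
Multiply by n: 124 * 0.0056055492 = 0.6950881008
Round to 4 dp: 0.6951

0.6951


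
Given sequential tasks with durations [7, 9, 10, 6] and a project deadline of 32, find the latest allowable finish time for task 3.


LF(activity 3) = deadline - sum of successor durations
Successors: activities 4 through 4 with durations [6]
Sum of successor durations = 6
LF = 32 - 6 = 26

26


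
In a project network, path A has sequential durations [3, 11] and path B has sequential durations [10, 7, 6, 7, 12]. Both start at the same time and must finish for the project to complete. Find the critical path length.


Path A total = 3 + 11 = 14
Path B total = 10 + 7 + 6 + 7 + 12 = 42
Critical path = longest path = max(14, 42) = 42

42


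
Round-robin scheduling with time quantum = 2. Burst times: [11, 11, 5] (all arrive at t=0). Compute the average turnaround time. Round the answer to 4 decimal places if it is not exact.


Time quantum = 2
Execution trace:
  J1 runs 2 units, time = 2
  J2 runs 2 units, time = 4
  J3 runs 2 units, time = 6
  J1 runs 2 units, time = 8
  J2 runs 2 units, time = 10
  J3 runs 2 units, time = 12
  J1 runs 2 units, time = 14
  J2 runs 2 units, time = 16
  J3 runs 1 units, time = 17
  J1 runs 2 units, time = 19
  J2 runs 2 units, time = 21
  J1 runs 2 units, time = 23
  J2 runs 2 units, time = 25
  J1 runs 1 units, time = 26
  J2 runs 1 units, time = 27
Finish times: [26, 27, 17]
Average turnaround = 70/3 = 23.3333

23.3333


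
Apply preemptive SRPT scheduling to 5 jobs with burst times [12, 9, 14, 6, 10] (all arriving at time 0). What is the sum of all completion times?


Since all jobs arrive at t=0, SRPT equals SPT ordering.
SPT order: [6, 9, 10, 12, 14]
Completion times:
  Job 1: p=6, C=6
  Job 2: p=9, C=15
  Job 3: p=10, C=25
  Job 4: p=12, C=37
  Job 5: p=14, C=51
Total completion time = 6 + 15 + 25 + 37 + 51 = 134

134


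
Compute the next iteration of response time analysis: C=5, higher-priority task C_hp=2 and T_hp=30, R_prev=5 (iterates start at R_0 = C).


R_next = C + ceil(R_prev / T_hp) * C_hp
ceil(5 / 30) = ceil(0.1667) = 1
Interference = 1 * 2 = 2
R_next = 5 + 2 = 7

7


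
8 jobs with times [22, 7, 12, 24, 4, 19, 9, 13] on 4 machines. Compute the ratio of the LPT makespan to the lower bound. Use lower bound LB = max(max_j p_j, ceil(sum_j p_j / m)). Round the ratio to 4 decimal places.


LPT order: [24, 22, 19, 13, 12, 9, 7, 4]
Machine loads after assignment: [28, 29, 28, 25]
LPT makespan = 29
Lower bound = max(max_job, ceil(total/4)) = max(24, 28) = 28
Ratio = 29 / 28 = 1.0357

1.0357


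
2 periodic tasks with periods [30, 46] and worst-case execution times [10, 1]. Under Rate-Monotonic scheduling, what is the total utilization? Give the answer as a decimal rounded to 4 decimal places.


Compute individual utilizations (exact fractions):
  Task 1: C/T = 10/30 = 1/3 (approx. 0.3333)
  Task 2: C/T = 1/46 (approx. 0.0217)
Total utilization U = 1/3 + 1/46 = 49/138
Rounded to 4 decimal places: U = 0.3551
RM (Liu & Layland) bound for 2 tasks = 0.828427; compare with U = 49/138 (approx. 0.355072)
U <= bound, so schedulable by RM sufficient condition.

0.3551


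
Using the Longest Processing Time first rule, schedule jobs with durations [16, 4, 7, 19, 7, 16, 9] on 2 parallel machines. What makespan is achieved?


Sort jobs in decreasing order (LPT): [19, 16, 16, 9, 7, 7, 4]
Assign each job to the least loaded machine:
  Machine 1: jobs [19, 9, 7, 4], load = 39
  Machine 2: jobs [16, 16, 7], load = 39
Makespan = max load = 39

39


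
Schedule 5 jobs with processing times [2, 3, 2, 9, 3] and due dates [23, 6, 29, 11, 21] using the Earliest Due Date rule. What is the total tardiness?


Sort by due date (EDD order): [(3, 6), (9, 11), (3, 21), (2, 23), (2, 29)]
Compute completion times and tardiness:
  Job 1: p=3, d=6, C=3, tardiness=max(0,3-6)=0
  Job 2: p=9, d=11, C=12, tardiness=max(0,12-11)=1
  Job 3: p=3, d=21, C=15, tardiness=max(0,15-21)=0
  Job 4: p=2, d=23, C=17, tardiness=max(0,17-23)=0
  Job 5: p=2, d=29, C=19, tardiness=max(0,19-29)=0
Total tardiness = 1

1


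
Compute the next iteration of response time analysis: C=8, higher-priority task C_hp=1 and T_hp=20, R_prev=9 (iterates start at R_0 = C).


R_next = C + ceil(R_prev / T_hp) * C_hp
ceil(9 / 20) = ceil(0.45) = 1
Interference = 1 * 1 = 1
R_next = 8 + 1 = 9
R_next = R_prev, so the iteration has converged (response time = 9).

9


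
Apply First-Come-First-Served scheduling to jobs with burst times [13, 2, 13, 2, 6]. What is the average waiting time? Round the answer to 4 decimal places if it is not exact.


FCFS order (as given): [13, 2, 13, 2, 6]
Waiting times:
  Job 1: wait = 0
  Job 2: wait = 13
  Job 3: wait = 15
  Job 4: wait = 28
  Job 5: wait = 30
Sum of waiting times = 86
Average waiting time = 86/5 = 17.2

17.2


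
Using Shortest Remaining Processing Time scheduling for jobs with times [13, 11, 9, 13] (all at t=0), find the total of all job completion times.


Since all jobs arrive at t=0, SRPT equals SPT ordering.
SPT order: [9, 11, 13, 13]
Completion times:
  Job 1: p=9, C=9
  Job 2: p=11, C=20
  Job 3: p=13, C=33
  Job 4: p=13, C=46
Total completion time = 9 + 20 + 33 + 46 = 108

108


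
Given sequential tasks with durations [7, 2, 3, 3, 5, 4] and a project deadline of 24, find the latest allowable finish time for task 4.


LF(activity 4) = deadline - sum of successor durations
Successors: activities 5 through 6 with durations [5, 4]
Sum of successor durations = 9
LF = 24 - 9 = 15

15


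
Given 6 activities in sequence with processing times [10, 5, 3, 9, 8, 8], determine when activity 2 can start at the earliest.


Activity 2 starts after activities 1 through 1 complete.
Predecessor durations: [10]
ES = 10 = 10

10


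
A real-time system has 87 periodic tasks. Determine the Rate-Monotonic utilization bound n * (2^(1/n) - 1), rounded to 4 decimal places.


Compute 2^(1/87) = 1.0079990316
Subtract 1: 1.0079990316 - 1 = 0.0079990316
Multiply by n: 87 * 0.0079990316 = 0.6959157492
Round to 4 dp: 0.6959

0.6959


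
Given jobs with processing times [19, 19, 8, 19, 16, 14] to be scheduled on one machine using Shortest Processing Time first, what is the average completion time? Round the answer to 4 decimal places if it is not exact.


Sort jobs by processing time (SPT order): [8, 14, 16, 19, 19, 19]
Compute completion times sequentially:
  Job 1: processing = 8, completes at 8
  Job 2: processing = 14, completes at 22
  Job 3: processing = 16, completes at 38
  Job 4: processing = 19, completes at 57
  Job 5: processing = 19, completes at 76
  Job 6: processing = 19, completes at 95
Sum of completion times = 296
Average completion time = 296/6 = 49.3333

49.3333


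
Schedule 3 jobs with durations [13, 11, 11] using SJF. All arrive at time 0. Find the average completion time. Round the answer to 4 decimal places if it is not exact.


SJF order (ascending): [11, 11, 13]
Completion times:
  Job 1: burst=11, C=11
  Job 2: burst=11, C=22
  Job 3: burst=13, C=35
Average completion = 68/3 = 22.6667

22.6667


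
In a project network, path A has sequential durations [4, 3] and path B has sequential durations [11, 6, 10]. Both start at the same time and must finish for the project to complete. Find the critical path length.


Path A total = 4 + 3 = 7
Path B total = 11 + 6 + 10 = 27
Critical path = longest path = max(7, 27) = 27

27


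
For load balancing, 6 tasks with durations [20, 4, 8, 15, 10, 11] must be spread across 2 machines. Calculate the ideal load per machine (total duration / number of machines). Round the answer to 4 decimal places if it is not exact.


Total processing time = 20 + 4 + 8 + 15 + 10 + 11 = 68
Number of machines = 2
Ideal balanced load = 68 / 2 = 34.0

34.0


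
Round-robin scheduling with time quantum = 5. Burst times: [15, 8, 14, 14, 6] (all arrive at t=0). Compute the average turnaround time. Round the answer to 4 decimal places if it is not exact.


Time quantum = 5
Execution trace:
  J1 runs 5 units, time = 5
  J2 runs 5 units, time = 10
  J3 runs 5 units, time = 15
  J4 runs 5 units, time = 20
  J5 runs 5 units, time = 25
  J1 runs 5 units, time = 30
  J2 runs 3 units, time = 33
  J3 runs 5 units, time = 38
  J4 runs 5 units, time = 43
  J5 runs 1 units, time = 44
  J1 runs 5 units, time = 49
  J3 runs 4 units, time = 53
  J4 runs 4 units, time = 57
Finish times: [49, 33, 53, 57, 44]
Average turnaround = 236/5 = 47.2

47.2


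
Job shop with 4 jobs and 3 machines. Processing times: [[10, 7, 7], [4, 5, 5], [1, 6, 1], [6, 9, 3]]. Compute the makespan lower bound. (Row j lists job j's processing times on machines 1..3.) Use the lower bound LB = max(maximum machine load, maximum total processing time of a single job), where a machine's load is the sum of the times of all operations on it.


Machine loads:
  Machine 1: 10 + 4 + 1 + 6 = 21
  Machine 2: 7 + 5 + 6 + 9 = 27
  Machine 3: 7 + 5 + 1 + 3 = 16
Max machine load = 27
Job totals:
  Job 1: 24
  Job 2: 14
  Job 3: 8
  Job 4: 18
Max job total = 24
Lower bound = max(27, 24) = 27

27


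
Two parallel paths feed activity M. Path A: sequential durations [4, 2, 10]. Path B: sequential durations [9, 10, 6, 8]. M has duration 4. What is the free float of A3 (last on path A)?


ES(A3) = sum of predecessors on chain A = 6
EF(A3) = ES + duration = 6 + 10 = 16
Successor of A3 is M. ES(M) = max(sum(A), sum(B)) = max(16, 33) = 33
Free float = ES(successor) - EF(current) = 33 - 16 = 17

17


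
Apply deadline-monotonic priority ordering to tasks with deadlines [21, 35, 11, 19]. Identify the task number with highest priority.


Sort tasks by relative deadline (ascending):
  Task 3: deadline = 11
  Task 4: deadline = 19
  Task 1: deadline = 21
  Task 2: deadline = 35
Priority order (highest first): [3, 4, 1, 2]
Highest priority task = 3

3


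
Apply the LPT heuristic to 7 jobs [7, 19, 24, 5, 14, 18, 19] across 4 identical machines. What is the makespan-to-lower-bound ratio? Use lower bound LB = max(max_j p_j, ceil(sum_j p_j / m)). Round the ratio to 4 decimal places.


LPT order: [24, 19, 19, 18, 14, 7, 5]
Machine loads after assignment: [24, 26, 24, 32]
LPT makespan = 32
Lower bound = max(max_job, ceil(total/4)) = max(24, 27) = 27
Ratio = 32 / 27 = 1.1852

1.1852


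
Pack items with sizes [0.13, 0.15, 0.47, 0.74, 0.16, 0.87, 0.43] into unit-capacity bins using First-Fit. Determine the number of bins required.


Place items sequentially using First-Fit:
  Item 0.13 -> new Bin 1
  Item 0.15 -> Bin 1 (now 0.28)
  Item 0.47 -> Bin 1 (now 0.75)
  Item 0.74 -> new Bin 2
  Item 0.16 -> Bin 1 (now 0.91)
  Item 0.87 -> new Bin 3
  Item 0.43 -> new Bin 4
Total bins used = 4

4


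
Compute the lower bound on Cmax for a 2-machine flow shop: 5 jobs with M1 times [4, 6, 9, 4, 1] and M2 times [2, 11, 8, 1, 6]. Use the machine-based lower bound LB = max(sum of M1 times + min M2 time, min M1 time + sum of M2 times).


LB1 = sum(M1 times) + min(M2 times) = 24 + 1 = 25
LB2 = min(M1 times) + sum(M2 times) = 1 + 28 = 29
Lower bound = max(LB1, LB2) = max(25, 29) = 29

29


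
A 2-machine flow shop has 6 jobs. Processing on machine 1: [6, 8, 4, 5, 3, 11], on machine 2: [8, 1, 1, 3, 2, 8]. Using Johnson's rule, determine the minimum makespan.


Apply Johnson's rule:
  Group 1 (a <= b): [(1, 6, 8)]
  Group 2 (a > b): [(6, 11, 8), (4, 5, 3), (5, 3, 2), (2, 8, 1), (3, 4, 1)]
Optimal job order: [1, 6, 4, 5, 2, 3]
Schedule:
  Job 1: M1 done at 6, M2 done at 14
  Job 6: M1 done at 17, M2 done at 25
  Job 4: M1 done at 22, M2 done at 28
  Job 5: M1 done at 25, M2 done at 30
  Job 2: M1 done at 33, M2 done at 34
  Job 3: M1 done at 37, M2 done at 38
Makespan = 38

38


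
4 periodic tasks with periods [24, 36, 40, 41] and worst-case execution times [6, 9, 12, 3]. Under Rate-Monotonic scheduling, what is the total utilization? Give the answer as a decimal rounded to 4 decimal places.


Compute individual utilizations (exact fractions):
  Task 1: C/T = 6/24 = 1/4 (approx. 0.25)
  Task 2: C/T = 9/36 = 1/4 (approx. 0.25)
  Task 3: C/T = 12/40 = 3/10 (approx. 0.3)
  Task 4: C/T = 3/41 (approx. 0.0732)
Total utilization U = 1/4 + 1/4 + 3/10 + 3/41 = 179/205
Rounded to 4 decimal places: U = 0.8732
RM (Liu & Layland) bound for 4 tasks = 0.756828; compare with U = 179/205 (approx. 0.873171)
bound < U <= 1, so the RM sufficient condition is not met (inconclusive; an exact test such as response-time analysis is needed).

0.8732


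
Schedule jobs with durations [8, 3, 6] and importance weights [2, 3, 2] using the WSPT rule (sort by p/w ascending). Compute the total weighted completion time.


Compute p/w ratios and sort ascending (WSPT): [(3, 3), (6, 2), (8, 2)]
Compute weighted completion times:
  Job (p=3,w=3): C=3, w*C=3*3=9
  Job (p=6,w=2): C=9, w*C=2*9=18
  Job (p=8,w=2): C=17, w*C=2*17=34
Total weighted completion time = 61

61


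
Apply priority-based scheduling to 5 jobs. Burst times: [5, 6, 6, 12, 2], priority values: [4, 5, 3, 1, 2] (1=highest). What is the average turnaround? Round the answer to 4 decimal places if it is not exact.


Sort by priority (ascending = highest first):
Order: [(1, 12), (2, 2), (3, 6), (4, 5), (5, 6)]
Completion times:
  Priority 1, burst=12, C=12
  Priority 2, burst=2, C=14
  Priority 3, burst=6, C=20
  Priority 4, burst=5, C=25
  Priority 5, burst=6, C=31
Average turnaround = 102/5 = 20.4

20.4


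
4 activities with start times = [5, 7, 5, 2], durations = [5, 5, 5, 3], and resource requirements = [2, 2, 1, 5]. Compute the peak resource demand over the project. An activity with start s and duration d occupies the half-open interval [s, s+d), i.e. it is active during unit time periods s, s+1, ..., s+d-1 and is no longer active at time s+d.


Each activity i is active on [start_i, start_i + duration_i).
Compute total resource usage per time slot:
  t=0: active resources = [], total = 0
  t=1: active resources = [], total = 0
  t=2: active resources = [5], total = 5
  t=3: active resources = [5], total = 5
  t=4: active resources = [5], total = 5
  t=5: active resources = [2, 1], total = 3
  t=6: active resources = [2, 1], total = 3
  t=7: active resources = [2, 2, 1], total = 5
  t=8: active resources = [2, 2, 1], total = 5
  t=9: active resources = [2, 2, 1], total = 5
  t=10: active resources = [2], total = 2
  t=11: active resources = [2], total = 2
Peak resource demand = 5

5


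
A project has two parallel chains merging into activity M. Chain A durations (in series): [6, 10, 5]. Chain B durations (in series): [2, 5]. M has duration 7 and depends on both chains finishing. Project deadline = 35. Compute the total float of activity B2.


Forward pass: ES(B2) = sum of predecessors on chain B = 2
EF = ES + duration = 2 + 5 = 7
Backward pass: LF(M) = deadline = 35; LS(M) = 35 - 7 = 28
LF(B2) = LS(M) - sum(successors on chain B) = 28 - 0 = 28
LS = LF - duration = 28 - 5 = 23
Total float = LS - ES = 23 - 2 = 21

21


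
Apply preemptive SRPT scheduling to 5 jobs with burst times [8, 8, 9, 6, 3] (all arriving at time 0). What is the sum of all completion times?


Since all jobs arrive at t=0, SRPT equals SPT ordering.
SPT order: [3, 6, 8, 8, 9]
Completion times:
  Job 1: p=3, C=3
  Job 2: p=6, C=9
  Job 3: p=8, C=17
  Job 4: p=8, C=25
  Job 5: p=9, C=34
Total completion time = 3 + 9 + 17 + 25 + 34 = 88

88


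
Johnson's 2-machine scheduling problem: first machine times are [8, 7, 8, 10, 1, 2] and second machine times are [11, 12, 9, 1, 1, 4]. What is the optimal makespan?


Apply Johnson's rule:
  Group 1 (a <= b): [(5, 1, 1), (6, 2, 4), (2, 7, 12), (1, 8, 11), (3, 8, 9)]
  Group 2 (a > b): [(4, 10, 1)]
Optimal job order: [5, 6, 2, 1, 3, 4]
Schedule:
  Job 5: M1 done at 1, M2 done at 2
  Job 6: M1 done at 3, M2 done at 7
  Job 2: M1 done at 10, M2 done at 22
  Job 1: M1 done at 18, M2 done at 33
  Job 3: M1 done at 26, M2 done at 42
  Job 4: M1 done at 36, M2 done at 43
Makespan = 43

43


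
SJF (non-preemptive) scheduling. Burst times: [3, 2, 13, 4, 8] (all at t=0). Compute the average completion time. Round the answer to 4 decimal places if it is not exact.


SJF order (ascending): [2, 3, 4, 8, 13]
Completion times:
  Job 1: burst=2, C=2
  Job 2: burst=3, C=5
  Job 3: burst=4, C=9
  Job 4: burst=8, C=17
  Job 5: burst=13, C=30
Average completion = 63/5 = 12.6

12.6


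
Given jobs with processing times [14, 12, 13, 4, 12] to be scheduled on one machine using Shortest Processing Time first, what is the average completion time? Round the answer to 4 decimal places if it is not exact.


Sort jobs by processing time (SPT order): [4, 12, 12, 13, 14]
Compute completion times sequentially:
  Job 1: processing = 4, completes at 4
  Job 2: processing = 12, completes at 16
  Job 3: processing = 12, completes at 28
  Job 4: processing = 13, completes at 41
  Job 5: processing = 14, completes at 55
Sum of completion times = 144
Average completion time = 144/5 = 28.8

28.8


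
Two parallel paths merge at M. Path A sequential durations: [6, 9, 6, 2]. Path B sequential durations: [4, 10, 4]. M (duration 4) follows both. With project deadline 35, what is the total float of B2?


Forward pass: ES(B2) = sum of predecessors on chain B = 4
EF = ES + duration = 4 + 10 = 14
Backward pass: LF(M) = deadline = 35; LS(M) = 35 - 4 = 31
LF(B2) = LS(M) - sum(successors on chain B) = 31 - 4 = 27
LS = LF - duration = 27 - 10 = 17
Total float = LS - ES = 17 - 4 = 13

13


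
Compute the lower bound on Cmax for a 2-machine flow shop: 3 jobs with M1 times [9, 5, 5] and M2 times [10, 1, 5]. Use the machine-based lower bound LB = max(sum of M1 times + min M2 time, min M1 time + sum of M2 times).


LB1 = sum(M1 times) + min(M2 times) = 19 + 1 = 20
LB2 = min(M1 times) + sum(M2 times) = 5 + 16 = 21
Lower bound = max(LB1, LB2) = max(20, 21) = 21

21


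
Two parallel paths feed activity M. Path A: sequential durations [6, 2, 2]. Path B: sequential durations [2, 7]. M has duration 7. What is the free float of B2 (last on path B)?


ES(B2) = sum of predecessors on chain B = 2
EF(B2) = ES + duration = 2 + 7 = 9
Successor of B2 is M. ES(M) = max(sum(A), sum(B)) = max(10, 9) = 10
Free float = ES(successor) - EF(current) = 10 - 9 = 1

1


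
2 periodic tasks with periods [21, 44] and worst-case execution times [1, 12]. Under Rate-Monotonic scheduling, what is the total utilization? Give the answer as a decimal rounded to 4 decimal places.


Compute individual utilizations (exact fractions):
  Task 1: C/T = 1/21 (approx. 0.0476)
  Task 2: C/T = 12/44 = 3/11 (approx. 0.2727)
Total utilization U = 1/21 + 3/11 = 74/231
Rounded to 4 decimal places: U = 0.3203
RM (Liu & Layland) bound for 2 tasks = 0.828427; compare with U = 74/231 (approx. 0.320346)
U <= bound, so schedulable by RM sufficient condition.

0.3203


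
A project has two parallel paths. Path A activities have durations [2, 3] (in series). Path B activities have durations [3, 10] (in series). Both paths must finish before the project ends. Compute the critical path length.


Path A total = 2 + 3 = 5
Path B total = 3 + 10 = 13
Critical path = longest path = max(5, 13) = 13

13


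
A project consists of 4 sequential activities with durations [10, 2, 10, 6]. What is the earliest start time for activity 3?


Activity 3 starts after activities 1 through 2 complete.
Predecessor durations: [10, 2]
ES = 10 + 2 = 12

12


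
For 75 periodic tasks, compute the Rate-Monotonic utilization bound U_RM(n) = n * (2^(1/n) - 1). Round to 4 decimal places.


Compute 2^(1/75) = 1.0092848012
Subtract 1: 1.0092848012 - 1 = 0.0092848012
Multiply by n: 75 * 0.0092848012 = 0.6963600900
Round to 4 dp: 0.6964

0.6964


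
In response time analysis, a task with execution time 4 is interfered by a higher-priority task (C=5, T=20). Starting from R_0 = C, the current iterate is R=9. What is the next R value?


R_next = C + ceil(R_prev / T_hp) * C_hp
ceil(9 / 20) = ceil(0.45) = 1
Interference = 1 * 5 = 5
R_next = 4 + 5 = 9
R_next = R_prev, so the iteration has converged (response time = 9).

9


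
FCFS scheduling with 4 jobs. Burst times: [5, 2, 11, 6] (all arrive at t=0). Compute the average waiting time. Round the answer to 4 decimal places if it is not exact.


FCFS order (as given): [5, 2, 11, 6]
Waiting times:
  Job 1: wait = 0
  Job 2: wait = 5
  Job 3: wait = 7
  Job 4: wait = 18
Sum of waiting times = 30
Average waiting time = 30/4 = 7.5

7.5


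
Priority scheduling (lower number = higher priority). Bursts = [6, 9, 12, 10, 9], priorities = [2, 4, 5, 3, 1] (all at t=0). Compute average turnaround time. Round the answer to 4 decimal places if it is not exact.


Sort by priority (ascending = highest first):
Order: [(1, 9), (2, 6), (3, 10), (4, 9), (5, 12)]
Completion times:
  Priority 1, burst=9, C=9
  Priority 2, burst=6, C=15
  Priority 3, burst=10, C=25
  Priority 4, burst=9, C=34
  Priority 5, burst=12, C=46
Average turnaround = 129/5 = 25.8

25.8


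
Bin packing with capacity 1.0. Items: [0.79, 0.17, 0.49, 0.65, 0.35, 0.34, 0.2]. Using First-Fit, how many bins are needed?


Place items sequentially using First-Fit:
  Item 0.79 -> new Bin 1
  Item 0.17 -> Bin 1 (now 0.96)
  Item 0.49 -> new Bin 2
  Item 0.65 -> new Bin 3
  Item 0.35 -> Bin 2 (now 0.84)
  Item 0.34 -> Bin 3 (now 0.99)
  Item 0.2 -> new Bin 4
Total bins used = 4

4


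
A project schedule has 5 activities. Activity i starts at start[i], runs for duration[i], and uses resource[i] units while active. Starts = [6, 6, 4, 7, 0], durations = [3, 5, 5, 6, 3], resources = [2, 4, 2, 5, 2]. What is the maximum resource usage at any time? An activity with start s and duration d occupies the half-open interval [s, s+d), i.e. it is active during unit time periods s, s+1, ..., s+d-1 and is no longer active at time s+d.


Each activity i is active on [start_i, start_i + duration_i).
Compute total resource usage per time slot:
  t=0: active resources = [2], total = 2
  t=1: active resources = [2], total = 2
  t=2: active resources = [2], total = 2
  t=3: active resources = [], total = 0
  t=4: active resources = [2], total = 2
  t=5: active resources = [2], total = 2
  t=6: active resources = [2, 4, 2], total = 8
  t=7: active resources = [2, 4, 2, 5], total = 13
  t=8: active resources = [2, 4, 2, 5], total = 13
  t=9: active resources = [4, 5], total = 9
  t=10: active resources = [4, 5], total = 9
  t=11: active resources = [5], total = 5
  t=12: active resources = [5], total = 5
Peak resource demand = 13

13


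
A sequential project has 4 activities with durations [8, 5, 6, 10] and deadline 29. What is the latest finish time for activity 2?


LF(activity 2) = deadline - sum of successor durations
Successors: activities 3 through 4 with durations [6, 10]
Sum of successor durations = 16
LF = 29 - 16 = 13

13
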